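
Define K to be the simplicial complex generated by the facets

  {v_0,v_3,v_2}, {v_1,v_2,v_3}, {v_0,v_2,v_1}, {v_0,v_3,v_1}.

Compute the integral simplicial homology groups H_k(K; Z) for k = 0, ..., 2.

Order the vertices as v_0 < v_1 < v_2 < v_3. Listing each simplex with vertices in this order, K has dimension 2 with simplices:

  0-simplices (4): [v_0], [v_1], [v_2], [v_3]
  1-simplices (6): [v_0,v_1], [v_0,v_2], [v_0,v_3], [v_1,v_2], [v_1,v_3], [v_2,v_3]
  2-simplices (4): [v_0,v_1,v_2], [v_0,v_1,v_3], [v_0,v_2,v_3], [v_1,v_2,v_3]

Hence C_0 ≅ Z^4, C_1 ≅ Z^6, C_2 ≅ Z^4.

Boundary ∂_1: C_1 → C_0 is given by ∂[p,q] = [q] − [p]. For instance
  ∂[v_2,v_3] = [v_3] − [v_2].
The resulting 4×6 matrix has rank 3, and its Smith normal form has invariant factors (1,1,1).

∂_2: C_2 → C_1 sends each 2-simplex [p,q,r] to [q,r] − [p,r] + [p,q]. For instance
  ∂[v_0,v_2,v_3] = [v_2,v_3] − [v_0,v_3] + [v_0,v_2],
  ∂[v_1,v_2,v_3] = [v_2,v_3] − [v_1,v_3] + [v_1,v_2].
This gives a 6×4 integer matrix of rank 3; reducing to Smith normal form yields diagonal entries (1,1,1).

Reading off H_k = ker ∂_k / im ∂_{k+1}:

  H_0: rank C_0 − rank ∂_1 = 4 − 3 = 1, and the invariant factors of ∂_1 are all 1, so H_0 ≅ Z.
  H_1: rank ker ∂_1 − rank ∂_2 = (6 − 3) − 3 = 0, and the invariant factors of ∂_2 are all 1, so H_1 ≅ 0.
  H_2: rank ker ∂_2 − rank ∂_3 = (4 − 3) − 0 = 1, and there is no ∂_3, so H_2 ≅ Z.

H_0 = Z,  H_1 = 0,  H_2 = Z.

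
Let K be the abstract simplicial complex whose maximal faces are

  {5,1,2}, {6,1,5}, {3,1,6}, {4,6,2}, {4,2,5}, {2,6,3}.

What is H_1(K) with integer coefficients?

H_1 = Z.

Fix the vertex order 1 < 2 < 3 < 4 < 5 < 6 and write every simplex with vertices in increasing order. Then dim K = 2 and the simplices of K are:

  0-simplices (6): [1], [2], [3], [4], [5], [6]
  1-simplices (12): [1,2], [1,3], [1,5], [1,6], [2,3], [2,4], [2,5], [2,6], [3,6], [4,5], [4,6], [5,6]
  2-simplices (6): [1,2,5], [1,3,6], [1,5,6], [2,3,6], [2,4,5], [2,4,6]

Hence C_0 ≅ Z^6, C_1 ≅ Z^12, C_2 ≅ Z^6.

Boundary ∂_1: C_1 → C_0 is given by ∂[p,q] = [q] − [p]. For instance
  ∂[1,2] = [2] − [1].
The 6×12 boundary matrix has rank 5 and Smith normal form diag(1,1,1,1,1).

The boundary map ∂_2: C_2 → C_1 maps a triangle to the signed sum of its edges. For instance
  ∂[1,5,6] = [5,6] − [1,6] + [1,5],
  ∂[2,3,6] = [3,6] − [2,6] + [2,3].
The resulting 12×6 matrix has rank 6, and its Smith normal form has invariant factors (1,1,1,1,1,1).

Computing H_k = (kernel of ∂_k) / (image of ∂_{k+1}):

  H_1: rank ker ∂_1 − rank ∂_2 = (12 − 5) − 6 = 1, and the invariant factors of ∂_2 are all 1, so H_1 = Z.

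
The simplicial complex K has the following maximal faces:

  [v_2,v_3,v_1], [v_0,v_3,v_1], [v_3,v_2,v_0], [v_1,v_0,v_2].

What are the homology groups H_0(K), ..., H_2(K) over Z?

Take the total order v_0 < v_1 < v_2 < v_3 on the vertex set. Then K (dimension 2) consists of the simplices:

  0-simplices (4): [v_0], [v_1], [v_2], [v_3]
  1-simplices (6): [v_0,v_1], [v_0,v_2], [v_0,v_3], [v_1,v_2], [v_1,v_3], [v_2,v_3]
  2-simplices (4): [v_0,v_1,v_2], [v_0,v_1,v_3], [v_0,v_2,v_3], [v_1,v_2,v_3]

giving chain groups C_0 ≅ Z^4, C_1 ≅ Z^6, C_2 ≅ Z^4.

The boundary map ∂_1: C_1 → C_0 is given by ∂[p,q] = [q] − [p]. For instance
  ∂[v_0,v_2] = [v_2] − [v_0].
This gives a 4×6 integer matrix of rank 3; reducing to Smith normal form yields diagonal entries (1,1,1).

Boundary ∂_2: C_2 → C_1 sends each 2-simplex [p,q,r] to [q,r] − [p,r] + [p,q]. For instance
  ∂[v_0,v_1,v_2] = [v_1,v_2] − [v_0,v_2] + [v_0,v_1],
  ∂[v_1,v_2,v_3] = [v_2,v_3] − [v_1,v_3] + [v_1,v_2].
The resulting 6×4 matrix has rank 3, and its Smith normal form has invariant factors (1,1,1).

Computing H_k = (kernel of ∂_k) / (image of ∂_{k+1}):

  H_0: rank C_0 − rank ∂_1 = 4 − 3 = 1, and the invariant factors of ∂_1 are all 1, so H_0 = Z.
  H_1: rank ker ∂_1 − rank ∂_2 = (6 − 3) − 3 = 0, and the invariant factors of ∂_2 are all 1, so H_1 = 0.
  H_2: rank ker ∂_2 − rank ∂_3 = (4 − 3) − 0 = 1, and there is no ∂_3, so H_2 = Z.

As a check, the Euler characteristic is 4 − 6 + 4 = 2, which agrees with 1 − 0 + 1 = 2.
(K is a triangulation of the 2-sphere S^2.)

H_0 = Z,  H_1 = 0,  H_2 = Z.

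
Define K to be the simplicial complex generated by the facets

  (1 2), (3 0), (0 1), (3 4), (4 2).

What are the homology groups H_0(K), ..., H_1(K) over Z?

Order the vertices as 0 < 1 < 2 < 3 < 4. Listing each simplex with vertices in this order, K has dimension 1 with simplices:

  0-simplices (5): [0], [1], [2], [3], [4]
  1-simplices (5): [0,1], [0,3], [1,2], [2,4], [3,4]

Hence C_0 ≅ Z^5, C_1 ≅ Z^5.

∂_1: C_1 → C_0 is given by ∂[p,q] = [q] − [p]. For instance
  ∂[0,1] = [1] − [0].
This gives a 5×5 integer matrix of rank 4; reducing to Smith normal form yields diagonal entries (1,1,1,1).

Computing H_k = (kernel of ∂_k) / (image of ∂_{k+1}):

  H_0: rank C_0 − rank ∂_1 = 5 − 4 = 1, and the invariant factors of ∂_1 are all 1, so H_0 = Z.
  H_1: rank ker ∂_1 − rank ∂_2 = (5 − 4) − 0 = 1, and there is no ∂_2, so H_1 = Z.

(K is a triangulation of the circle S^1.)

H_0 = Z,  H_1 = Z.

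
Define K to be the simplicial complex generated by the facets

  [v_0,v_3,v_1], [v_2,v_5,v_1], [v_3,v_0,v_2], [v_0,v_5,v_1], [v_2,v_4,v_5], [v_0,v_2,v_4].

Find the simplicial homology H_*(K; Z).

H_0 ≅ Z,  H_1 ≅ Z,  H_2 = 0.

Take the total order v_0 < v_1 < v_2 < v_3 < v_4 < v_5 on the vertex set. Then K (dimension 2) consists of the simplices:

  0-simplices (6): [v_0], [v_1], [v_2], [v_3], [v_4], [v_5]
  1-simplices (12): [v_0,v_1], [v_0,v_2], [v_0,v_3], [v_0,v_4], [v_0,v_5], [v_1,v_2], [v_1,v_3], [v_1,v_5], [v_2,v_3], [v_2,v_4], [v_2,v_5], [v_4,v_5]
  2-simplices (6): [v_0,v_1,v_3], [v_0,v_1,v_5], [v_0,v_2,v_3], [v_0,v_2,v_4], [v_1,v_2,v_5], [v_2,v_4,v_5]

Hence C_0 ≅ Z^6, C_1 ≅ Z^12, C_2 ≅ Z^6.

∂_1: C_1 → C_0 is given by ∂[p,q] = [q] − [p]. For instance
  ∂[v_0,v_5] = [v_5] − [v_0].
As a 6×12 matrix over Z this has rank 5, with invariant factors (1,1,1,1,1).

The boundary map ∂_2: C_2 → C_1 acts by ∂[p,q,r] = [q,r] − [p,r] + [p,q]. For instance
  ∂[v_0,v_1,v_5] = [v_1,v_5] − [v_0,v_5] + [v_0,v_1],
  ∂[v_0,v_2,v_4] = [v_2,v_4] − [v_0,v_4] + [v_0,v_2].
This gives a 12×6 integer matrix of rank 6; reducing to Smith normal form yields diagonal entries (1,1,1,1,1,1).

From H_k ≅ ker(∂_k) / im(∂_{k+1}) we obtain:

  H_0: rank C_0 − rank ∂_1 = 6 − 5 = 1, and the invariant factors of ∂_1 are all 1, so H_0 = Z.
  H_1: rank ker ∂_1 − rank ∂_2 = (12 − 5) − 6 = 1, and the invariant factors of ∂_2 are all 1, so H_1 = Z.
  H_2: rank ker ∂_2 − rank ∂_3 = (6 − 6) − 0 = 0, and there is no ∂_3, so H_2 = 0.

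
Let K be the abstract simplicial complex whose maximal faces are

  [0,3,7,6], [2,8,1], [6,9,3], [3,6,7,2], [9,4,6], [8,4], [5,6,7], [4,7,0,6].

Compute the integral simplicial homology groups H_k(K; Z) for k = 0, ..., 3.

Take the total order 0 < 1 < 2 < 3 < 4 < 5 < 6 < 7 < 8 < 9 on the vertex set. Then K (dimension 3) consists of the simplices:

  0-simplices (10): [0], [1], [2], [3], [4], [5], [6], [7], [8], [9]
  1-simplices (21): [0,3], [0,4], [0,6], [0,7], [1,2], [1,8], [2,3], [2,6], [2,7], [2,8], [3,6], [3,7], [3,9], [4,6], [4,7], [4,8], [4,9], [5,6], [5,7], [6,7], [6,9]
  2-simplices (14): [0,3,6], [0,3,7], [0,4,6], [0,4,7], [0,6,7], [1,2,8], [2,3,6], [2,3,7], [2,6,7], [3,6,7], [3,6,9], [4,6,7], [4,6,9], [5,6,7]
  3-simplices (3): [0,3,6,7], [0,4,6,7], [2,3,6,7]

so the chain groups are C_0 ≅ Z^10, C_1 ≅ Z^21, C_2 ≅ Z^14, C_3 ≅ Z^3.

∂_1: C_1 → C_0 sends each edge [p,q] (with p < q) to q − p. For instance
  ∂[3,6] = [6] − [3].
The resulting 10×21 matrix has rank 9, and its Smith normal form has invariant factors (1,1,1,1,1,1,1,1,1).

The boundary map ∂_2: C_2 → C_1 acts by ∂[p,q,r] = [q,r] − [p,r] + [p,q]. For instance
  ∂[2,6,7] = [6,7] − [2,7] + [2,6],
  ∂[2,3,7] = [3,7] − [2,7] + [2,3].
The resulting 21×14 matrix has rank 11, and its Smith normal form has invariant factors (1,1,1,1,1,1,1,1,1,1,1).

∂_3: C_3 → C_2 sends each 3-simplex σ to the alternating sum Σ_i (−1)^i (σ with its i-th vertex removed). For instance
  ∂[0,4,6,7] = [4,6,7] − [0,6,7] + [0,4,7] − [0,4,6],
  ∂[2,3,6,7] = [3,6,7] − [2,6,7] + [2,3,7] − [2,3,6].
The 14×3 boundary matrix has rank 3 and Smith normal form diag(1,1,1).

From H_k ≅ ker(∂_k) / im(∂_{k+1}) we obtain:

  H_0: rank C_0 − rank ∂_1 = 10 − 9 = 1, and the invariant factors of ∂_1 are all 1, so H_0 = Z.
  H_1: rank ker ∂_1 − rank ∂_2 = (21 − 9) − 11 = 1, and the invariant factors of ∂_2 are all 1, so H_1 = Z.
  H_2: rank ker ∂_2 − rank ∂_3 = (14 − 11) − 3 = 0, and the invariant factors of ∂_3 are all 1, so H_2 = 0.
  H_3: rank ker ∂_3 − rank ∂_4 = (3 − 3) − 0 = 0, and there is no ∂_4, so H_3 = 0.

H_0 ≅ Z,  H_1 ≅ Z,  H_2 = 0,  H_3 = 0.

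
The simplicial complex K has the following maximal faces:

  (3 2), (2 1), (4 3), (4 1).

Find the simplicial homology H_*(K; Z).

H_0 ≅ Z,  H_1 ≅ Z.

Order the vertices as 1 < 2 < 3 < 4. Listing each simplex with vertices in this order, K has dimension 1 with simplices:

  0-simplices (4): [1], [2], [3], [4]
  1-simplices (4): [1,2], [1,4], [2,3], [3,4]

giving chain groups C_0 ≅ Z^4, C_1 ≅ Z^4.

The boundary map ∂_1: C_1 → C_0 maps an edge to its endpoints' difference, ∂[p,q] = q − p. For instance
  ∂[3,4] = [4] − [3].
As a 4×4 matrix over Z this has rank 3, with invariant factors (1,1,1).

From H_k ≅ ker(∂_k) / im(∂_{k+1}) we obtain:

  H_0: rank C_0 − rank ∂_1 = 4 − 3 = 1, and the invariant factors of ∂_1 are all 1, so H_0 ≅ Z.
  H_1: rank ker ∂_1 − rank ∂_2 = (4 − 3) − 0 = 1, and there is no ∂_2, so H_1 ≅ Z.

As a check, the Euler characteristic is 4 − 4 = 0, which agrees with 1 − 1 = 0.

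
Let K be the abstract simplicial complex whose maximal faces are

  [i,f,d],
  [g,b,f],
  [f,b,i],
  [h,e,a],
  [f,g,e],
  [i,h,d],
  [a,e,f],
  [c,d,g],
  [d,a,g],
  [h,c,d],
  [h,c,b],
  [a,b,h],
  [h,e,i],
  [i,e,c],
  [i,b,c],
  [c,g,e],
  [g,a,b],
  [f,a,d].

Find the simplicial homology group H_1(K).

Fix the vertex order a < b < c < d < e < f < g < h < i and write every simplex with vertices in increasing order. Then dim K = 2 and the simplices of K are:

  0-simplices (9): a, b, c, d, e, f, g, h, i
  1-simplices (27): ab, ad, ae, af, ag, ah, bc, bf, bg, bh, bi, cd, ce, cg, ch, ci, df, dg, dh, di, ef, eg, eh, ei, fg, fi, hi
  2-simplices (18): abg, abh, adf, adg, aef, aeh, bch, bci, bfg, bfi, cdg, cdh, ceg, cei, dfi, dhi, efg, ehi

so the chain groups are C_0 ≅ Z^9, C_1 ≅ Z^27, C_2 ≅ Z^18.

Boundary ∂_1: C_1 → C_0 maps an edge to its endpoints' difference, ∂[p,q] = q − p. For instance
  ∂bg = g − b.
This gives a 9×27 integer matrix of rank 8; reducing to Smith normal form yields diagonal entries (1,1,1,1,1,1,1,1).

Boundary ∂_2: C_2 → C_1 acts by ∂[p,q,r] = [q,r] − [p,r] + [p,q]. For instance
  ∂adf = df − af + ad,
  ∂bch = ch − bh + bc.
As a 27×18 matrix over Z this has rank 18, with invariant factors (1,1,1,1,1,1,1,1,1,1,1,1,1,1,1,1,1,2).

Reading off H_k = ker ∂_k / im ∂_{k+1}:

  H_1: rank ker ∂_1 − rank ∂_2 = (27 − 8) − 18 = 1, and ∂_2 has invariant factor 2 > 1, so H_1 ≅ Z ⊕ Z/2.

H_1 ≅ Z ⊕ Z/2.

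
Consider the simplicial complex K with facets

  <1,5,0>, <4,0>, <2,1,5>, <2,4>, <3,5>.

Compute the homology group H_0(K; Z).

Fix the vertex order 0 < 1 < 2 < 3 < 4 < 5 and write every simplex with vertices in increasing order. Then dim K = 2 and the simplices of K are:

  0-simplices (6): [0], [1], [2], [3], [4], [5]
  1-simplices (8): [0,1], [0,4], [0,5], [1,2], [1,5], [2,4], [2,5], [3,5]
  2-simplices (2): [0,1,5], [1,2,5]

Hence C_0 ≅ Z^6, C_1 ≅ Z^8, C_2 ≅ Z^2.

The boundary map ∂_1: C_1 → C_0 is given by ∂[p,q] = [q] − [p].
The resulting 6×8 matrix has rank 5, and its Smith normal form has invariant factors (1,1,1,1,1).

The boundary map ∂_2: C_2 → C_1 acts by ∂[p,q,r] = [q,r] − [p,r] + [p,q]. For instance
  ∂[1,2,5] = [2,5] − [1,5] + [1,2],
  ∂[0,1,5] = [1,5] − [0,5] + [0,1].
This gives a 8×2 integer matrix of rank 2; reducing to Smith normal form yields diagonal entries (1,1).

Computing H_k = (kernel of ∂_k) / (image of ∂_{k+1}):

  H_0: rank C_0 − rank ∂_1 = 6 − 5 = 1, and the invariant factors of ∂_1 are all 1, so H_0 ≅ Z.

H_0 ≅ Z.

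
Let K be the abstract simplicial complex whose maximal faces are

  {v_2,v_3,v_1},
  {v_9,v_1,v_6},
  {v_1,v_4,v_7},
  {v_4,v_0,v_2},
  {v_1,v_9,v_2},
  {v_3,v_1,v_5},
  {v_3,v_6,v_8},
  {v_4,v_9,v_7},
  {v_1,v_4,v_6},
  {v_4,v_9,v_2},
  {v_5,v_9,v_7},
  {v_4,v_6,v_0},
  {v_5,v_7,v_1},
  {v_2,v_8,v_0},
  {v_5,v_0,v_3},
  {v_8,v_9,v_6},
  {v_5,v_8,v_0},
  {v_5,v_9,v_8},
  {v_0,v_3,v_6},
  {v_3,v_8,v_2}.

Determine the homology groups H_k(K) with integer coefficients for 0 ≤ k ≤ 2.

K has 10 vertices, 30 edges, 20 triangles.
rank ∂_0 = 0, rank ∂_1 = 9 ⇒ b_0 = 10 − 0 − 9 = 1; all invariant factors of ∂_1 are 1 so no torsion. So H_0 ≅ Z.
rank ∂_1 = 9, rank ∂_2 = 20 ⇒ b_1 = 30 − 9 − 20 = 1; ∂_2 has invariant factor(s) [2] giving torsion. So H_1 ≅ Z ⊕ Z/2Z.
rank ∂_2 = 20, rank ∂_3 = 0 ⇒ b_2 = 20 − 20 − 0 = 0. So H_2 ≅ 0.

H_0 = Z,  H_1 = Z ⊕ Z/2Z,  H_2 = 0.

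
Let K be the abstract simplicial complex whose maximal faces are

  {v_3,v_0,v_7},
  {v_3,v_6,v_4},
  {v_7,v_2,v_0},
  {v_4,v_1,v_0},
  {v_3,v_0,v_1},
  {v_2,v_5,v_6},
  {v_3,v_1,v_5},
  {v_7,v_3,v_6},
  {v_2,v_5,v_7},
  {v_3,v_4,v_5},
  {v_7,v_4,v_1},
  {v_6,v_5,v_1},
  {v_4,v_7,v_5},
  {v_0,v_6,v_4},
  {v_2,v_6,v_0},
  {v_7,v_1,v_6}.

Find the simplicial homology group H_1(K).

Fix the vertex order v_0 < v_1 < v_2 < v_3 < v_4 < v_5 < v_6 < v_7 and write every simplex with vertices in increasing order. Then dim K = 2 and the simplices of K are:

  0-simplices (8): [v_0], [v_1], [v_2], [v_3], [v_4], [v_5], [v_6], [v_7]
  1-simplices (24): (24 of them)
  2-simplices (16): (16 of them)

giving chain groups C_0 ≅ Z^8, C_1 ≅ Z^24, C_2 ≅ Z^16.

The boundary map ∂_1: C_1 → C_0 is given by ∂[p,q] = [q] − [p]. For instance
  ∂[v_4,v_6] = [v_6] − [v_4].
As a 8×24 matrix over Z this has rank 7, with invariant factors (1,1,1,1,1,1,1).

∂_2: C_2 → C_1 sends each 2-simplex [p,q,r] to [q,r] − [p,r] + [p,q]. For instance
  ∂[v_0,v_1,v_3] = [v_1,v_3] − [v_0,v_3] + [v_0,v_1],
  ∂[v_2,v_5,v_7] = [v_5,v_7] − [v_2,v_7] + [v_2,v_5].
This gives a 24×16 integer matrix of rank 15; reducing to Smith normal form yields diagonal entries (1,1,1,1,1,1,1,1,1,1,1,1,1,1,1).

Computing H_k = (kernel of ∂_k) / (image of ∂_{k+1}):

  H_1: rank ker ∂_1 − rank ∂_2 = (24 − 7) − 15 = 2, and the invariant factors of ∂_2 are all 1, so H_1 ≅ Z^2.

H_1 ≅ Z^2.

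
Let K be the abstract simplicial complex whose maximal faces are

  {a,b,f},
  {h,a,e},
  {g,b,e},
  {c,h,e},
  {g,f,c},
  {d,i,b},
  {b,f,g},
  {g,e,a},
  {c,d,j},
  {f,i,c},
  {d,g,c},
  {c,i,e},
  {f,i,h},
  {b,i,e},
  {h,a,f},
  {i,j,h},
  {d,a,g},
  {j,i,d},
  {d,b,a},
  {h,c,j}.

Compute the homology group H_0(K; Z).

H_0 = Z.

Take the total order a < b < c < d < e < f < g < h < i < j on the vertex set. Then K (dimension 2) consists of the simplices:

  0-simplices (10): a, b, c, d, e, f, g, h, i, j
  1-simplices (30): ab, ad, ae, af, ag, ah, bd, be, bf, bg, bi, cd, ce, cf, cg, ch, ci, cj, dg, di, dj, eg, eh, ei, fg, fh, fi, hi, hj, ij
  2-simplices (20): abd, abf, adg, aeg, aeh, afh, bdi, beg, bei, bfg, cdg, cdj, ceh, cei, cfg, cfi, chj, dij, fhi, hij

Hence C_0 ≅ Z^10, C_1 ≅ Z^30, C_2 ≅ Z^20.

Boundary ∂_1: C_1 → C_0 sends each edge [p,q] (with p < q) to q − p. For instance
  ∂ce = e − c.
The resulting 10×30 matrix has rank 9, and its Smith normal form has invariant factors (1,1,1,1,1,1,1,1,1).

Boundary ∂_2: C_2 → C_1 acts by ∂[p,q,r] = [q,r] − [p,r] + [p,q]. For instance
  ∂ceh = eh − ch + ce,
  ∂cfg = fg − cg + cf.
This gives a 30×20 integer matrix of rank 20; reducing to Smith normal form yields diagonal entries (1,1,1,1,1,1,1,1,1,1,1,1,1,1,1,1,1,1,1,2).

From H_k ≅ ker(∂_k) / im(∂_{k+1}) we obtain:

  H_0: rank C_0 − rank ∂_1 = 10 − 9 = 1, and the invariant factors of ∂_1 are all 1, so H_0 ≅ Z.

(K is a triangulation of the Klein bottle.)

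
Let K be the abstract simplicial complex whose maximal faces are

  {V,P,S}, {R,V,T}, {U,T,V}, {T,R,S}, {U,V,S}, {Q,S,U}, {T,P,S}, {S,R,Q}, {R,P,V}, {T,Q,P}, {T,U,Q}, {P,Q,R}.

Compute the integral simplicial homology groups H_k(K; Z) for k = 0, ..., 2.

H_0 ≅ Z,  H_1 ≅ Z/2,  H_2 = 0.

Take the total order P < Q < R < S < T < U < V on the vertex set. Then K (dimension 2) consists of the simplices:

  0-simplices (7): P, Q, R, S, T, U, V
  1-simplices (18): PQ, PR, PS, PT, PV, QR, QS, QT, QU, RS, RT, RV, ST, SU, SV, TU, TV, UV
  2-simplices (12): PQR, PQT, PRV, PST, PSV, QRS, QSU, QTU, RST, RTV, SUV, TUV

giving chain groups C_0 ≅ Z^7, C_1 ≅ Z^18, C_2 ≅ Z^12.

Boundary ∂_1: C_1 → C_0 maps an edge to its endpoints' difference, ∂[p,q] = q − p. For instance
  ∂QS = S − Q.
As a 7×18 matrix over Z this has rank 6, with invariant factors (1,1,1,1,1,1).

∂_2: C_2 → C_1 maps a triangle to the signed sum of its edges. For instance
  ∂SUV = UV − SV + SU,
  ∂PRV = RV − PV + PR.
The resulting 18×12 matrix has rank 12, and its Smith normal form has invariant factors (1,1,1,1,1,1,1,1,1,1,1,2).

Computing H_k = (kernel of ∂_k) / (image of ∂_{k+1}):

  H_0: rank C_0 − rank ∂_1 = 7 − 6 = 1, and the invariant factors of ∂_1 are all 1, so H_0 ≅ Z.
  H_1: rank ker ∂_1 − rank ∂_2 = (18 − 6) − 12 = 0, and ∂_2 has invariant factor 2 > 1, so H_1 ≅ Z/2.
  H_2: rank ker ∂_2 − rank ∂_3 = (12 − 12) − 0 = 0, and there is no ∂_3, so H_2 ≅ 0.

As a check, the Euler characteristic is 7 − 18 + 12 = 1, which agrees with 1 − 0 + 0 = 1.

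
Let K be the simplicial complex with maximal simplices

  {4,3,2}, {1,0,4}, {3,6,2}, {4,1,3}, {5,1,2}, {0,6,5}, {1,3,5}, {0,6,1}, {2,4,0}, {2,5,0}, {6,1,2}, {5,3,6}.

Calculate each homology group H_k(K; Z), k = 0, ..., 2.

Fix the vertex order 0 < 1 < 2 < 3 < 4 < 5 < 6 and write every simplex with vertices in increasing order. Then dim K = 2 and the simplices of K are:

  0-simplices (7): [0], [1], [2], [3], [4], [5], [6]
  1-simplices (18): [0,1], [0,2], [0,4], [0,5], [0,6], [1,2], [1,3], [1,4], [1,5], [1,6], [2,3], [2,4], [2,5], [2,6], [3,4], [3,5], [3,6], [5,6]
  2-simplices (12): [0,1,4], [0,1,6], [0,2,4], [0,2,5], [0,5,6], [1,2,5], [1,2,6], [1,3,4], [1,3,5], [2,3,4], [2,3,6], [3,5,6]

so the chain groups are C_0 ≅ Z^7, C_1 ≅ Z^18, C_2 ≅ Z^12.

The boundary map ∂_1: C_1 → C_0 is given by ∂[p,q] = [q] − [p].
The resulting 7×18 matrix has rank 6, and its Smith normal form has invariant factors (1,1,1,1,1,1).

The boundary map ∂_2: C_2 → C_1 acts by ∂[p,q,r] = [q,r] − [p,r] + [p,q]. For instance
  ∂[0,1,4] = [1,4] − [0,4] + [0,1],
  ∂[1,2,6] = [2,6] − [1,6] + [1,2].
This gives a 18×12 integer matrix of rank 12; reducing to Smith normal form yields diagonal entries (1,1,1,1,1,1,1,1,1,1,1,2).

Reading off H_k = ker ∂_k / im ∂_{k+1}:

  H_0: rank C_0 − rank ∂_1 = 7 − 6 = 1, and the invariant factors of ∂_1 are all 1, so H_0 ≅ Z.
  H_1: rank ker ∂_1 − rank ∂_2 = (18 − 6) − 12 = 0, and ∂_2 has invariant factor 2 > 1, so H_1 ≅ Z/2.
  H_2: rank ker ∂_2 − rank ∂_3 = (12 − 12) − 0 = 0, and there is no ∂_3, so H_2 ≅ 0.

As a check, the Euler characteristic is 7 − 18 + 12 = 1, which agrees with 1 − 0 + 0 = 1.

H_0 ≅ Z,  H_1 ≅ Z/2,  H_2 = 0.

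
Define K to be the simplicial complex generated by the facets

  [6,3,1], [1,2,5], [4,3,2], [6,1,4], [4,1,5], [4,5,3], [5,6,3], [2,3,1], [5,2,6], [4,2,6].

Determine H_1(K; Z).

K has 6 vertices, 15 edges, 10 triangles.
rank ∂_1 = 5, rank ∂_2 = 10 ⇒ b_1 = 15 − 5 − 10 = 0; ∂_2 has invariant factor(s) [2] giving torsion. So H_1 ≅ Z/2Z.

H_1 ≅ Z/2Z.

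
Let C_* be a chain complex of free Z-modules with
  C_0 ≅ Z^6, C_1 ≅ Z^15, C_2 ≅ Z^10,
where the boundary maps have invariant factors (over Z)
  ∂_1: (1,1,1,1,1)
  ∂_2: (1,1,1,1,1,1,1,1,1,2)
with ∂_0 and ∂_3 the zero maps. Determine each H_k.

H_0 = Z,  H_1 = Z/2,  H_2 = 0.

H_0: b_0 = 6 − 0 − 5 = 1; torsion from ∂_1 factors > 1: none. So H_0 = Z.
H_1: b_1 = 15 − 5 − 10 = 0; torsion from ∂_2 factors > 1: [2]. So H_1 = Z/2.
H_2: b_2 = 10 − 10 − 0 = 0; torsion from ∂_3 factors > 1: none. So H_2 = 0.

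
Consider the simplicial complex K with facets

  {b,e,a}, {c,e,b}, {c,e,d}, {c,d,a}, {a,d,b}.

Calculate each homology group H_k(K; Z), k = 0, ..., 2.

H_0 = Z,  H_1 = Z,  H_2 = 0.

Fix the vertex order a < b < c < d < e and write every simplex with vertices in increasing order. Then dim K = 2 and the simplices of K are:

  0-simplices (5): a, b, c, d, e
  1-simplices (10): ab, ac, ad, ae, bc, bd, be, cd, ce, de
  2-simplices (5): abd, abe, acd, bce, cde

Hence C_0 ≅ Z^5, C_1 ≅ Z^10, C_2 ≅ Z^5.

∂_1: C_1 → C_0 sends each edge [p,q] (with p < q) to q − p. For instance
  ∂ce = e − c.
The 5×10 boundary matrix has rank 4 and Smith normal form diag(1,1,1,1).

The boundary map ∂_2: C_2 → C_1 sends each 2-simplex [p,q,r] to [q,r] − [p,r] + [p,q]. For instance
  ∂bce = ce − be + bc,
  ∂cde = de − ce + cd.
The 10×5 boundary matrix has rank 5 and Smith normal form diag(1,1,1,1,1).

From H_k ≅ ker(∂_k) / im(∂_{k+1}) we obtain:

  H_0: rank C_0 − rank ∂_1 = 5 − 4 = 1, and the invariant factors of ∂_1 are all 1, so H_0 = Z.
  H_1: rank ker ∂_1 − rank ∂_2 = (10 − 4) − 5 = 1, and the invariant factors of ∂_2 are all 1, so H_1 = Z.
  H_2: rank ker ∂_2 − rank ∂_3 = (5 − 5) − 0 = 0, and there is no ∂_3, so H_2 = 0.

(K is a triangulation of the Möbius band.)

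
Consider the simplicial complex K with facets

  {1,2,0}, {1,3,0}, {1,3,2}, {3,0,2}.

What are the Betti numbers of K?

K has 4 vertices, 6 edges, 4 triangles.
rank ∂_0 = 0, rank ∂_1 = 3 ⇒ b_0 = 4 − 0 − 3 = 1; all invariant factors of ∂_1 are 1 so no torsion. So H_0 = Z.
rank ∂_1 = 3, rank ∂_2 = 3 ⇒ b_1 = 6 − 3 − 3 = 0; all invariant factors of ∂_2 are 1 so no torsion. So H_1 = 0.
rank ∂_2 = 3, rank ∂_3 = 0 ⇒ b_2 = 4 − 3 − 0 = 1. So H_2 = Z.

b_0 = 1, b_1 = 0, b_2 = 1.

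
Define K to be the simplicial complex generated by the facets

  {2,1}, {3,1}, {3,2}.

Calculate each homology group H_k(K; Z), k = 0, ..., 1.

H_0 = Z,  H_1 = Z.

Take the total order 1 < 2 < 3 on the vertex set. Then K (dimension 1) consists of the simplices:

  0-simplices (3): [1], [2], [3]
  1-simplices (3): [1,2], [1,3], [2,3]

so the chain groups are C_0 ≅ Z^3, C_1 ≅ Z^3.

∂_1: C_1 → C_0 is given by ∂[p,q] = [q] − [p].
This gives a 3×3 integer matrix of rank 2; reducing to Smith normal form yields diagonal entries (1,1).

Reading off H_k = ker ∂_k / im ∂_{k+1}:

  H_0: rank C_0 − rank ∂_1 = 3 − 2 = 1, and the invariant factors of ∂_1 are all 1, so H_0 = Z.
  H_1: rank ker ∂_1 − rank ∂_2 = (3 − 2) − 0 = 1, and there is no ∂_2, so H_1 = Z.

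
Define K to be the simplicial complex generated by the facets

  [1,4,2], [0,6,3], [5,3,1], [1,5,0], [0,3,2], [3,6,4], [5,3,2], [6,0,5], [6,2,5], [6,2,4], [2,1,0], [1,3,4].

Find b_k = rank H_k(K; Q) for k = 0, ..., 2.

We work with the vertex ordering 0 < 1 < 2 < 3 < 4 < 5 < 6. The simplices of K, each written with vertices in increasing order, are:

  0-simplices (7): [0], [1], [2], [3], [4], [5], [6]
  1-simplices (18): [0,1], [0,2], [0,3], [0,5], [0,6], [1,2], [1,3], [1,4], [1,5], [2,3], [2,4], [2,5], [2,6], [3,4], [3,5], [3,6], [4,6], [5,6]
  2-simplices (12): [0,1,2], [0,1,5], [0,2,3], [0,3,6], [0,5,6], [1,2,4], [1,3,4], [1,3,5], [2,3,5], [2,4,6], [2,5,6], [3,4,6]

so the chain groups are C_0 ≅ Z^7, C_1 ≅ Z^18, C_2 ≅ Z^12.

∂_1: C_1 → C_0 sends each edge [p,q] (with p < q) to q − p. For instance
  ∂[3,6] = [6] − [3].
The 7×18 boundary matrix has rank 6 and Smith normal form diag(1,1,1,1,1,1).

∂_2: C_2 → C_1 acts by ∂[p,q,r] = [q,r] − [p,r] + [p,q]. For instance
  ∂[0,3,6] = [3,6] − [0,6] + [0,3],
  ∂[0,2,3] = [2,3] − [0,3] + [0,2].
The 18×12 boundary matrix has rank 12 and Smith normal form diag(1,1,1,1,1,1,1,1,1,1,1,2).

Reading off H_k = ker ∂_k / im ∂_{k+1}:

  H_0: rank C_0 − rank ∂_1 = 7 − 6 = 1, and the invariant factors of ∂_1 are all 1, so H_0 ≅ Z.
  H_1: rank ker ∂_1 − rank ∂_2 = (18 − 6) − 12 = 0, and ∂_2 has invariant factor 2 > 1, so H_1 ≅ Z/2.
  H_2: rank ker ∂_2 − rank ∂_3 = (12 − 12) − 0 = 0, and there is no ∂_3, so H_2 ≅ 0.

As a check, the Euler characteristic is 7 − 18 + 12 = 1, which agrees with 1 − 0 + 0 = 1.
(K is a triangulation of the real projective plane RP^2.)

Hence the Betti numbers are b_0 = 1, b_1 = 0, b_2 = 0.

b_0 = 1, b_1 = 0, b_2 = 0.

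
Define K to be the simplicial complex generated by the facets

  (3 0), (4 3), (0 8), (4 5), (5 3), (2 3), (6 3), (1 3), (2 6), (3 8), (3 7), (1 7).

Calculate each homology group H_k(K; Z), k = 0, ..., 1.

H_0 ≅ Z,  H_1 ≅ Z^4.

Order the vertices as 0 < 1 < 2 < 3 < 4 < 5 < 6 < 7 < 8. Listing each simplex with vertices in this order, K has dimension 1 with simplices:

  0-simplices (9): [0], [1], [2], [3], [4], [5], [6], [7], [8]
  1-simplices (12): [0,3], [0,8], [1,3], [1,7], [2,3], [2,6], [3,4], [3,5], [3,6], [3,7], [3,8], [4,5]

so the chain groups are C_0 ≅ Z^9, C_1 ≅ Z^12.

The boundary map ∂_1: C_1 → C_0 is given by ∂[p,q] = [q] − [p].
The 9×12 boundary matrix has rank 8 and Smith normal form diag(1,1,1,1,1,1,1,1).

Computing H_k = (kernel of ∂_k) / (image of ∂_{k+1}):

  H_0: rank C_0 − rank ∂_1 = 9 − 8 = 1, and the invariant factors of ∂_1 are all 1, so H_0 = Z.
  H_1: rank ker ∂_1 − rank ∂_2 = (12 − 8) − 0 = 4, and there is no ∂_2, so H_1 = Z^4.

As a check, the Euler characteristic is 9 − 12 = -3, which agrees with 1 − 4 = -3.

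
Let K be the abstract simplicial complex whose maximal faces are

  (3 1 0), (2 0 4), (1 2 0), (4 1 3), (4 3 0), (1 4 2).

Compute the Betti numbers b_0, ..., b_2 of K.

b_0 = 1, b_1 = 0, b_2 = 1.

K has 5 vertices, 9 edges, 6 triangles.
rank ∂_0 = 0, rank ∂_1 = 4 ⇒ b_0 = 5 − 0 − 4 = 1; all invariant factors of ∂_1 are 1 so no torsion. So H_0 = Z.
rank ∂_1 = 4, rank ∂_2 = 5 ⇒ b_1 = 9 − 4 − 5 = 0; all invariant factors of ∂_2 are 1 so no torsion. So H_1 = 0.
rank ∂_2 = 5, rank ∂_3 = 0 ⇒ b_2 = 6 − 5 − 0 = 1. So H_2 = Z.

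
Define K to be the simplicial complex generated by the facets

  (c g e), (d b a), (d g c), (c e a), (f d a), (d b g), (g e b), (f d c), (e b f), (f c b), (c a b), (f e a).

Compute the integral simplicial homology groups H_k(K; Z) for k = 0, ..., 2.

We work with the vertex ordering a < b < c < d < e < f < g. The simplices of K, each written with vertices in increasing order, are:

  0-simplices (7): a, b, c, d, e, f, g
  1-simplices (18): ab, ac, ad, ae, af, bc, bd, be, bf, bg, cd, ce, cf, cg, df, dg, ef, eg
  2-simplices (12): abc, abd, ace, adf, aef, bcf, bdg, bef, beg, cdf, cdg, ceg

so the chain groups are C_0 ≅ Z^7, C_1 ≅ Z^18, C_2 ≅ Z^12.

Boundary ∂_1: C_1 → C_0 is given by ∂[p,q] = [q] − [p]. For instance
  ∂af = f − a.
This gives a 7×18 integer matrix of rank 6; reducing to Smith normal form yields diagonal entries (1,1,1,1,1,1).

Boundary ∂_2: C_2 → C_1 maps a triangle to the signed sum of its edges. For instance
  ∂cdf = df − cf + cd,
  ∂bdg = dg − bg + bd.
As a 18×12 matrix over Z this has rank 12, with invariant factors (1,1,1,1,1,1,1,1,1,1,1,2).

Computing H_k = (kernel of ∂_k) / (image of ∂_{k+1}):

  H_0: rank C_0 − rank ∂_1 = 7 − 6 = 1, and the invariant factors of ∂_1 are all 1, so H_0 ≅ Z.
  H_1: rank ker ∂_1 − rank ∂_2 = (18 − 6) − 12 = 0, and ∂_2 has invariant factor 2 > 1, so H_1 ≅ Z/2.
  H_2: rank ker ∂_2 − rank ∂_3 = (12 − 12) − 0 = 0, and there is no ∂_3, so H_2 ≅ 0.

As a check, the Euler characteristic is 7 − 18 + 12 = 1, which agrees with 1 − 0 + 0 = 1.

H_0 ≅ Z,  H_1 ≅ Z/2,  H_2 = 0.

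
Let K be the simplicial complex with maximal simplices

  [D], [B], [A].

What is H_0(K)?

Order the vertices as A < B < D. Listing each simplex with vertices in this order, K has dimension 0 with simplices:

  0-simplices (3): A, B, D

so the chain groups are C_0 ≅ Z^3.

Reading off H_k = ker ∂_k / im ∂_{k+1}:

  H_0: rank C_0 − rank ∂_1 = 3 − 0 = 3, and there is no ∂_1, so H_0 = Z^3.

H_0 ≅ Z^3.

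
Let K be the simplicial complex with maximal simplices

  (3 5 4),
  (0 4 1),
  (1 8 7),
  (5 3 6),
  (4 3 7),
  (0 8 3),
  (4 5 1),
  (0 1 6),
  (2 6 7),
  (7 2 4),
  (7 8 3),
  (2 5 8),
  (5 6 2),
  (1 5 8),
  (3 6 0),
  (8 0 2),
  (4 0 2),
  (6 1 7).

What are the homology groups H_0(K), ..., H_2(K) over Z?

H_0 ≅ Z,  H_1 ≅ Z^2,  H_2 ≅ Z.

K has 9 vertices, 27 edges, 18 triangles.
rank ∂_0 = 0, rank ∂_1 = 8 ⇒ b_0 = 9 − 0 − 8 = 1; all invariant factors of ∂_1 are 1 so no torsion. So H_0 ≅ Z.
rank ∂_1 = 8, rank ∂_2 = 17 ⇒ b_1 = 27 − 8 − 17 = 2; all invariant factors of ∂_2 are 1 so no torsion. So H_1 ≅ Z^2.
rank ∂_2 = 17, rank ∂_3 = 0 ⇒ b_2 = 18 − 17 − 0 = 1. So H_2 ≅ Z.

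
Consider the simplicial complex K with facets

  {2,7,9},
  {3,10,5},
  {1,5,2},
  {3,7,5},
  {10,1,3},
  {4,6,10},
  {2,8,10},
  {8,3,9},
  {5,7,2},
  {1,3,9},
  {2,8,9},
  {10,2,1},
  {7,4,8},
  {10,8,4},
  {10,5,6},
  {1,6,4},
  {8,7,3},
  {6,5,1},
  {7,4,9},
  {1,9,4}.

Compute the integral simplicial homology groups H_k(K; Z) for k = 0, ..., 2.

H_0 ≅ Z,  H_1 ≅ Z ⊕ Z_2,  H_2 = 0.

We work with the vertex ordering 1 < 2 < 3 < 4 < 5 < 6 < 7 < 8 < 9 < 10. The simplices of K, each written with vertices in increasing order, are:

  0-simplices (10): [1], [2], [3], [4], [5], [6], [7], [8], [9], [10]
  1-simplices (30): (30 of them)
  2-simplices (20): (20 of them)

so the chain groups are C_0 ≅ Z^10, C_1 ≅ Z^30, C_2 ≅ Z^20.

Boundary ∂_1: C_1 → C_0 maps an edge to its endpoints' difference, ∂[p,q] = q − p. For instance
  ∂[3,5] = [5] − [3].
As a 10×30 matrix over Z this has rank 9, with invariant factors (1,1,1,1,1,1,1,1,1).

∂_2: C_2 → C_1 sends each 2-simplex [p,q,r] to [q,r] − [p,r] + [p,q]. For instance
  ∂[4,7,8] = [7,8] − [4,8] + [4,7],
  ∂[1,4,6] = [4,6] − [1,6] + [1,4].
The 30×20 boundary matrix has rank 20 and Smith normal form diag(1,1,1,1,1,1,1,1,1,1,1,1,1,1,1,1,1,1,1,2).

Reading off H_k = ker ∂_k / im ∂_{k+1}:

  H_0: rank C_0 − rank ∂_1 = 10 − 9 = 1, and the invariant factors of ∂_1 are all 1, so H_0 ≅ Z.
  H_1: rank ker ∂_1 − rank ∂_2 = (30 − 9) − 20 = 1, and ∂_2 has invariant factor 2 > 1, so H_1 ≅ Z ⊕ Z_2.
  H_2: rank ker ∂_2 − rank ∂_3 = (20 − 20) − 0 = 0, and there is no ∂_3, so H_2 ≅ 0.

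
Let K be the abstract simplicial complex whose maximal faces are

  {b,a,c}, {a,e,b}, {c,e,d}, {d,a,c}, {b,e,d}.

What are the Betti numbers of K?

b_0 = 1, b_1 = 1, b_2 = 0.

Fix the vertex order a < b < c < d < e and write every simplex with vertices in increasing order. Then dim K = 2 and the simplices of K are:

  0-simplices (5): a, b, c, d, e
  1-simplices (10): ab, ac, ad, ae, bc, bd, be, cd, ce, de
  2-simplices (5): abc, abe, acd, bde, cde

so the chain groups are C_0 ≅ Z^5, C_1 ≅ Z^10, C_2 ≅ Z^5.

The boundary map ∂_1: C_1 → C_0 sends each edge [p,q] (with p < q) to q − p. For instance
  ∂bc = c − b.
The 5×10 boundary matrix has rank 4 and Smith normal form diag(1,1,1,1).

∂_2: C_2 → C_1 sends each 2-simplex [p,q,r] to [q,r] − [p,r] + [p,q]. For instance
  ∂acd = cd − ad + ac,
  ∂bde = de − be + bd.
The resulting 10×5 matrix has rank 5, and its Smith normal form has invariant factors (1,1,1,1,1).

Computing H_k = (kernel of ∂_k) / (image of ∂_{k+1}):

  H_0: rank C_0 − rank ∂_1 = 5 − 4 = 1, and the invariant factors of ∂_1 are all 1, so H_0 ≅ Z.
  H_1: rank ker ∂_1 − rank ∂_2 = (10 − 4) − 5 = 1, and the invariant factors of ∂_2 are all 1, so H_1 ≅ Z.
  H_2: rank ker ∂_2 − rank ∂_3 = (5 − 5) − 0 = 0, and there is no ∂_3, so H_2 ≅ 0.

As a check, the Euler characteristic is 5 − 10 + 5 = 0, which agrees with 1 − 1 + 0 = 0.

Hence the Betti numbers are b_0 = 1, b_1 = 1, b_2 = 0.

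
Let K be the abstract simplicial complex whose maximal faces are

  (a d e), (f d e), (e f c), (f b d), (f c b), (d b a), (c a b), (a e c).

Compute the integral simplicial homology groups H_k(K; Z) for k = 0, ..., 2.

H_0 ≅ Z,  H_1 = 0,  H_2 ≅ Z.

We work with the vertex ordering a < b < c < d < e < f. The simplices of K, each written with vertices in increasing order, are:

  0-simplices (6): a, b, c, d, e, f
  1-simplices (12): ab, ac, ad, ae, bc, bd, bf, ce, cf, de, df, ef
  2-simplices (8): abc, abd, ace, ade, bcf, bdf, cef, def

so the chain groups are C_0 ≅ Z^6, C_1 ≅ Z^12, C_2 ≅ Z^8.

The boundary map ∂_1: C_1 → C_0 maps an edge to its endpoints' difference, ∂[p,q] = q − p. For instance
  ∂ac = c − a.
This gives a 6×12 integer matrix of rank 5; reducing to Smith normal form yields diagonal entries (1,1,1,1,1).

Boundary ∂_2: C_2 → C_1 acts by ∂[p,q,r] = [q,r] − [p,r] + [p,q]. For instance
  ∂ade = de − ae + ad,
  ∂abc = bc − ac + ab.
As a 12×8 matrix over Z this has rank 7, with invariant factors (1,1,1,1,1,1,1).

Now H_k = ker ∂_k / im ∂_{k+1}, so:

  H_0: rank C_0 − rank ∂_1 = 6 − 5 = 1, and the invariant factors of ∂_1 are all 1, so H_0 = Z.
  H_1: rank ker ∂_1 − rank ∂_2 = (12 − 5) − 7 = 0, and the invariant factors of ∂_2 are all 1, so H_1 = 0.
  H_2: rank ker ∂_2 − rank ∂_3 = (8 − 7) − 0 = 1, and there is no ∂_3, so H_2 = Z.

(K is a triangulation of the 2-sphere S^2.)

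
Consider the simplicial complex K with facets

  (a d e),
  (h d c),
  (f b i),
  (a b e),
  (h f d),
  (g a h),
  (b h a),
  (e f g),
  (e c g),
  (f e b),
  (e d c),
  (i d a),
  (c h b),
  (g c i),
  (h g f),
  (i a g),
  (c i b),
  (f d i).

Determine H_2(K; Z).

Order the vertices as a < b < c < d < e < f < g < h < i. Listing each simplex with vertices in this order, K has dimension 2 with simplices:

  0-simplices (9): a, b, c, d, e, f, g, h, i
  1-simplices (27): ab, ad, ae, ag, ah, ai, bc, be, bf, bh, bi, cd, ce, cg, ch, ci, de, df, dh, di, ef, eg, fg, fh, fi, gh, gi
  2-simplices (18): abe, abh, ade, adi, agh, agi, bch, bci, bef, bfi, cde, cdh, ceg, cgi, dfh, dfi, efg, fgh

so the chain groups are C_0 ≅ Z^9, C_1 ≅ Z^27, C_2 ≅ Z^18.

Boundary ∂_1: C_1 → C_0 maps an edge to its endpoints' difference, ∂[p,q] = q − p. For instance
  ∂fh = h − f.
The 9×27 boundary matrix has rank 8 and Smith normal form diag(1,1,1,1,1,1,1,1).

The boundary map ∂_2: C_2 → C_1 maps a triangle to the signed sum of its edges. For instance
  ∂dfh = fh − dh + df,
  ∂ceg = eg − cg + ce.
As a 27×18 matrix over Z this has rank 17, with invariant factors (1,1,1,1,1,1,1,1,1,1,1,1,1,1,1,1,1).

Reading off H_k = ker ∂_k / im ∂_{k+1}:

  H_2: rank ker ∂_2 − rank ∂_3 = (18 − 17) − 0 = 1, and there is no ∂_3, so H_2 = Z.

H_2 = Z.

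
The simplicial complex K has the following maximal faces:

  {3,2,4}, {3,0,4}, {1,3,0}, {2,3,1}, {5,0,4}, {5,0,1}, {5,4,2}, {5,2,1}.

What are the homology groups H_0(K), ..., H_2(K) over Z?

Take the total order 0 < 1 < 2 < 3 < 4 < 5 on the vertex set. Then K (dimension 2) consists of the simplices:

  0-simplices (6): [0], [1], [2], [3], [4], [5]
  1-simplices (12): [0,1], [0,3], [0,4], [0,5], [1,2], [1,3], [1,5], [2,3], [2,4], [2,5], [3,4], [4,5]
  2-simplices (8): [0,1,3], [0,1,5], [0,3,4], [0,4,5], [1,2,3], [1,2,5], [2,3,4], [2,4,5]

so the chain groups are C_0 ≅ Z^6, C_1 ≅ Z^12, C_2 ≅ Z^8.

Boundary ∂_1: C_1 → C_0 maps an edge to its endpoints' difference, ∂[p,q] = q − p.
The 6×12 boundary matrix has rank 5 and Smith normal form diag(1,1,1,1,1).

∂_2: C_2 → C_1 sends each 2-simplex [p,q,r] to [q,r] − [p,r] + [p,q]. For instance
  ∂[0,1,3] = [1,3] − [0,3] + [0,1],
  ∂[1,2,5] = [2,5] − [1,5] + [1,2].
This gives a 12×8 integer matrix of rank 7; reducing to Smith normal form yields diagonal entries (1,1,1,1,1,1,1).

Computing H_k = (kernel of ∂_k) / (image of ∂_{k+1}):

  H_0: rank C_0 − rank ∂_1 = 6 − 5 = 1, and the invariant factors of ∂_1 are all 1, so H_0 ≅ Z.
  H_1: rank ker ∂_1 − rank ∂_2 = (12 − 5) − 7 = 0, and the invariant factors of ∂_2 are all 1, so H_1 ≅ 0.
  H_2: rank ker ∂_2 − rank ∂_3 = (8 − 7) − 0 = 1, and there is no ∂_3, so H_2 ≅ Z.

As a check, the Euler characteristic is 6 − 12 + 8 = 2, which agrees with 1 − 0 + 1 = 2.

H_0 ≅ Z,  H_1 = 0,  H_2 ≅ Z.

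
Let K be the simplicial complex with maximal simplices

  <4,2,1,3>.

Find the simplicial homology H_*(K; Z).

K has 4 vertices, 6 edges, 4 triangles, 1 3-simplex.
rank ∂_0 = 0, rank ∂_1 = 3 ⇒ b_0 = 4 − 0 − 3 = 1; all invariant factors of ∂_1 are 1 so no torsion. So H_0 ≅ Z.
rank ∂_1 = 3, rank ∂_2 = 3 ⇒ b_1 = 6 − 3 − 3 = 0; all invariant factors of ∂_2 are 1 so no torsion. So H_1 ≅ 0.
rank ∂_2 = 3, rank ∂_3 = 1 ⇒ b_2 = 4 − 3 − 1 = 0; all invariant factors of ∂_3 are 1 so no torsion. So H_2 ≅ 0.
rank ∂_3 = 1, rank ∂_4 = 0 ⇒ b_3 = 1 − 1 − 0 = 0. So H_3 ≅ 0.

H_0 ≅ Z,  H_1 = 0,  H_2 = 0,  H_3 = 0.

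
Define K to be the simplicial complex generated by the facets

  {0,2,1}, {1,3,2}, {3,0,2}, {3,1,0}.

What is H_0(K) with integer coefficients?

Take the total order 0 < 1 < 2 < 3 on the vertex set. Then K (dimension 2) consists of the simplices:

  0-simplices (4): [0], [1], [2], [3]
  1-simplices (6): [0,1], [0,2], [0,3], [1,2], [1,3], [2,3]
  2-simplices (4): [0,1,2], [0,1,3], [0,2,3], [1,2,3]

giving chain groups C_0 ≅ Z^4, C_1 ≅ Z^6, C_2 ≅ Z^4.

The boundary map ∂_1: C_1 → C_0 is given by ∂[p,q] = [q] − [p].
The resulting 4×6 matrix has rank 3, and its Smith normal form has invariant factors (1,1,1).

The boundary map ∂_2: C_2 → C_1 sends each 2-simplex [p,q,r] to [q,r] − [p,r] + [p,q]. For instance
  ∂[0,1,2] = [1,2] − [0,2] + [0,1],
  ∂[0,2,3] = [2,3] − [0,3] + [0,2].
This gives a 6×4 integer matrix of rank 3; reducing to Smith normal form yields diagonal entries (1,1,1).

Reading off H_k = ker ∂_k / im ∂_{k+1}:

  H_0: rank C_0 − rank ∂_1 = 4 − 3 = 1, and the invariant factors of ∂_1 are all 1, so H_0 ≅ Z.

(K is a triangulation of the 2-sphere S^2.)

H_0 ≅ Z.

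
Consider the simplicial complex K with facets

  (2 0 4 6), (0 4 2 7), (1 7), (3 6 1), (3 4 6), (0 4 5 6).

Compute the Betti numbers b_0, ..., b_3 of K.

K has 8 vertices, 17 edges, 12 triangles, 3 3-simplices.
rank ∂_0 = 0, rank ∂_1 = 7 ⇒ b_0 = 8 − 0 − 7 = 1; all invariant factors of ∂_1 are 1 so no torsion. So H_0 = Z.
rank ∂_1 = 7, rank ∂_2 = 9 ⇒ b_1 = 17 − 7 − 9 = 1; all invariant factors of ∂_2 are 1 so no torsion. So H_1 = Z.
rank ∂_2 = 9, rank ∂_3 = 3 ⇒ b_2 = 12 − 9 − 3 = 0; all invariant factors of ∂_3 are 1 so no torsion. So H_2 = 0.
rank ∂_3 = 3, rank ∂_4 = 0 ⇒ b_3 = 3 − 3 − 0 = 0. So H_3 = 0.

b_0 = 1, b_1 = 1, b_2 = 0, b_3 = 0.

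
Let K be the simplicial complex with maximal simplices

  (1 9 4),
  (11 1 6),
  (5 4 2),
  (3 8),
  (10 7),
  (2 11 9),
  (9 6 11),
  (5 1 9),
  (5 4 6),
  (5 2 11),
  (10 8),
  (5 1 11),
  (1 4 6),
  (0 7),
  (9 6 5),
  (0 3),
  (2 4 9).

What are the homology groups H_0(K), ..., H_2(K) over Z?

Take the total order 0 < 1 < 2 < 3 < 4 < 5 < 6 < 7 < 8 < 9 < 10 < 11 on the vertex set. Then K (dimension 2) consists of the simplices:

  0-simplices (12): [0], [1], [2], [3], [4], [5], [6], [7], [8], [9], [10], [11]
  1-simplices (23): (23 of them)
  2-simplices (12): [1,4,6], [1,4,9], [1,5,9], [1,5,11], [1,6,11], [2,4,5], [2,4,9], [2,5,11], [2,9,11], [4,5,6], [5,6,9], [6,9,11]

giving chain groups C_0 ≅ Z^12, C_1 ≅ Z^23, C_2 ≅ Z^12.

Boundary ∂_1: C_1 → C_0 sends each edge [p,q] (with p < q) to q − p.
The 12×23 boundary matrix has rank 10 and Smith normal form diag(1,1,1,1,1,1,1,1,1,1).

∂_2: C_2 → C_1 acts by ∂[p,q,r] = [q,r] − [p,r] + [p,q]. For instance
  ∂[1,5,9] = [5,9] − [1,9] + [1,5],
  ∂[4,5,6] = [5,6] − [4,6] + [4,5].
This gives a 23×12 integer matrix of rank 12; reducing to Smith normal form yields diagonal entries (1,1,1,1,1,1,1,1,1,1,1,2).

From H_k ≅ ker(∂_k) / im(∂_{k+1}) we obtain:

  H_0: rank C_0 − rank ∂_1 = 12 − 10 = 2, and the invariant factors of ∂_1 are all 1, so H_0 ≅ Z^2.
  H_1: rank ker ∂_1 − rank ∂_2 = (23 − 10) − 12 = 1, and ∂_2 has invariant factor 2 > 1, so H_1 ≅ Z ⊕ Z/2.
  H_2: rank ker ∂_2 − rank ∂_3 = (12 − 12) − 0 = 0, and there is no ∂_3, so H_2 ≅ 0.

H_0 ≅ Z^2,  H_1 ≅ Z ⊕ Z/2,  H_2 = 0.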